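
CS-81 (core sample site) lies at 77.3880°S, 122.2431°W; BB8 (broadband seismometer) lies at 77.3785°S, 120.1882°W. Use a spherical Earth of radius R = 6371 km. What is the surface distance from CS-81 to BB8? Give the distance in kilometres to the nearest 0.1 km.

Δφ = 0.0095°,  Δλ = 2.0549°
a = sin²(Δφ/2) + cos φ₁ cos φ₂ sin²(Δλ/2) = 0.000015
c = 2·arcsin(√a) = 0.007835 rad = 0.4489°
d = R·c = 6371 × 0.007835 = 49.9 km

49.9 km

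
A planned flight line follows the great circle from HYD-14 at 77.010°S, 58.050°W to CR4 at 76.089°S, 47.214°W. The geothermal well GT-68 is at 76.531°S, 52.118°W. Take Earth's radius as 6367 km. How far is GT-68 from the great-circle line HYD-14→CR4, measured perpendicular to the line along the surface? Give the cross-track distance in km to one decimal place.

δ₁₃ = central angle HYD-14→GT-68 = 0.025112 rad  (haversine)
θ₁₃ = bearing HYD-14→GT-68 = 73.469°,  θ₁₂ = bearing HYD-14→CR4 = 75.253°
dₓₜ = R·arcsin(sin δ₁₃ · sin(θ₁₃ − θ₁₂)) = 6367·arcsin(0.02511·sin(-1.785°)) = -4.979 km
|dₓₜ| = 4.979 km

5.0 km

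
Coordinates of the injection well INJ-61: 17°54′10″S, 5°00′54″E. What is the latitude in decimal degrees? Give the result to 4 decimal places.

17° + 54′/60 + 10″/3600 = 17 + 0.90000 + 0.00278 = 17.9028°

17.9028°S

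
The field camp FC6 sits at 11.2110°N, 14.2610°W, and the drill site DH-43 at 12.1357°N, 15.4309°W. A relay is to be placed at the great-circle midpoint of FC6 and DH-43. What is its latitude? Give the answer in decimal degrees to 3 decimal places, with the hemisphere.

11.674°N

Bx = cos φ₂ cos Δλ = 0.977449,  By = cos φ₂ sin Δλ = -0.019961
φₘ = atan2(sin φ₁ + sin φ₂, √((cos φ₁ + Bx)² + By²)) = 11.67394°
λₘ = λ₁ + atan2(By, cos φ₁ + Bx) = -14.84497°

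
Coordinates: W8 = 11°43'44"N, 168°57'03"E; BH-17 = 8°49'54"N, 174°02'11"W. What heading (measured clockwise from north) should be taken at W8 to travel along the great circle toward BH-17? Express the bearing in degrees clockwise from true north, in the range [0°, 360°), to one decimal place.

W8: φ = +11.72889°, λ = +168.95083°
BH-17: φ = +8.83167°, λ = -174.03639°
Δλ = 17.0128°
y = sin Δλ · cos φ₂ = 0.289116
x = cos φ₁ sin φ₂ − sin φ₁ cos φ₂ cos Δλ = -0.041754
θ = atan2(y, x) = 98.2179° → 98.2179° (mod 360°)

98.2°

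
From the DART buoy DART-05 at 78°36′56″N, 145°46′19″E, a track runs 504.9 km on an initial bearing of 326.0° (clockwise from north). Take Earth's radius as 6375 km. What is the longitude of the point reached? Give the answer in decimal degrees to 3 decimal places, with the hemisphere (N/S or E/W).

127.304°E

DART-05: φ = +78.61556°, λ = +145.77194°
δ = d/R = 504.9/6375 = 0.079200 rad
φ₂ = arcsin(sin φ₁ cos δ + cos φ₁ sin δ cos θ)
   = arcsin(0.98032·0.99687 + 0.19739·0.07912·0.82904) = 81.97158°
λ₂ = λ₁ + atan2(sin θ sin δ cos φ₁, cos δ − sin φ₁ sin φ₂) = 127.30410°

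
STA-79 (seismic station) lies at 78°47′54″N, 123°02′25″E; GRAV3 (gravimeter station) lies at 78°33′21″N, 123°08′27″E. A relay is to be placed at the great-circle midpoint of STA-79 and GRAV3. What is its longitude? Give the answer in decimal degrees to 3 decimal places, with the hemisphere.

123.091°E

STA-79: φ = +78.79833°, λ = +123.04028°
GRAV3: φ = +78.55583°, λ = +123.14083°
Bx = cos φ₂ cos Δλ = 0.198413,  By = cos φ₂ sin Δλ = 0.000348
φₘ = atan2(sin φ₁ + sin φ₂, √((cos φ₁ + Bx)² + By²)) = 78.67709°
λₘ = λ₁ + atan2(By, cos φ₁ + Bx) = 123.09109°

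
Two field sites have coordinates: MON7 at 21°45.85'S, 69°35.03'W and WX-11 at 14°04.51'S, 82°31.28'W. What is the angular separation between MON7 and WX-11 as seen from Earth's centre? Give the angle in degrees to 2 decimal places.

MON7: φ = -21.76417°, λ = -69.58383°
WX-11: φ = -14.07517°, λ = -82.52133°
Δφ = 7.6890°,  Δλ = -12.9375°
a = sin²(Δφ/2) + cos φ₁ cos φ₂ sin²(Δλ/2) = 0.015929
c = 2·arcsin(√a) = 0.253099 rad = 14.5015°

14.50°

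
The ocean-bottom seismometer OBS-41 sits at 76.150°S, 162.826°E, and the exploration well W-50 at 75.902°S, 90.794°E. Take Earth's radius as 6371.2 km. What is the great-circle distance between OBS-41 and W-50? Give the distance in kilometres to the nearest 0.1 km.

1815.6 km

Δφ = 0.2480°,  Δλ = -72.0320°
a = sin²(Δφ/2) + cos φ₁ cos φ₂ sin²(Δλ/2) = 0.020165
c = 2·arcsin(√a) = 0.284973 rad = 16.3277°
d = R·c = 6371.2 × 0.284973 = 1815.6 km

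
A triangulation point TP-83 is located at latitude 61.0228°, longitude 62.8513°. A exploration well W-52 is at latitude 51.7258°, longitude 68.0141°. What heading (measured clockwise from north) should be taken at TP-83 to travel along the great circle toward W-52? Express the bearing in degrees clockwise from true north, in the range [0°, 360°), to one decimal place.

160.7°

Δλ = 5.1628°
y = sin Δλ · cos φ₂ = 0.055740
x = cos φ₁ sin φ₂ − sin φ₁ cos φ₂ cos Δλ = -0.159354
θ = atan2(y, x) = 160.7209° → 160.7209° (mod 360°)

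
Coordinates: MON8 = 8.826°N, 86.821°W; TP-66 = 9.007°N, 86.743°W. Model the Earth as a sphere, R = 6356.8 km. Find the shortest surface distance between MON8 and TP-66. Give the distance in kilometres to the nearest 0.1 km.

21.8 km

Δφ = 0.1810°,  Δλ = 0.0780°
a = sin²(Δφ/2) + cos φ₁ cos φ₂ sin²(Δλ/2) = 0.000003
c = 2·arcsin(√a) = 0.003433 rad = 0.1967°
d = R·c = 6356.8 × 0.003433 = 21.8 km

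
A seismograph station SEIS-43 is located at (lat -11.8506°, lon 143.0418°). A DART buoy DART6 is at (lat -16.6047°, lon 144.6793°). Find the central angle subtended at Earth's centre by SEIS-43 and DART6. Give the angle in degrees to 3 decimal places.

5.012°

Δφ = -4.7541°,  Δλ = 1.6375°
a = sin²(Δφ/2) + cos φ₁ cos φ₂ sin²(Δλ/2) = 0.001912
c = 2·arcsin(√a) = 0.087474 rad = 5.0119°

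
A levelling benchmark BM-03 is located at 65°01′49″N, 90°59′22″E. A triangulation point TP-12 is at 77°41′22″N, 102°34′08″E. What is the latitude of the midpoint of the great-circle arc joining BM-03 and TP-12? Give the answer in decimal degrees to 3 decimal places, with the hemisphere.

BM-03: φ = +65.03028°, λ = +90.98944°
TP-12: φ = +77.68944°, λ = +102.56889°
Bx = cos φ₂ cos Δλ = 0.208871,  By = cos φ₂ sin Δλ = 0.042797
φₘ = atan2(sin φ₁ + sin φ₂, √((cos φ₁ + Bx)² + By²)) = 71.43882°
λₘ = λ₁ + atan2(By, cos φ₁ + Bx) = 94.86947°

71.439°N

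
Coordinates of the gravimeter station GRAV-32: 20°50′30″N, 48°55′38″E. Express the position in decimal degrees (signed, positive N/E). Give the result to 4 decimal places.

+20.8417°, +48.9272°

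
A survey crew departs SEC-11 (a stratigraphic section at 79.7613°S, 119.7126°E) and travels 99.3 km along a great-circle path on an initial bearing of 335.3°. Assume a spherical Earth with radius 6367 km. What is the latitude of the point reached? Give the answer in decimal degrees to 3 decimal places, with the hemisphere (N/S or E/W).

78.943°S

δ = d/R = 99.3/6367 = 0.015596 rad
φ₂ = arcsin(sin φ₁ cos δ + cos φ₁ sin δ cos θ)
   = arcsin(-0.98408·0.99988 + 0.17775·0.01560·0.90851) = -78.94323°
λ₂ = λ₁ + atan2(sin θ sin δ cos φ₁, cos δ − sin φ₁ sin φ₂) = 117.76529°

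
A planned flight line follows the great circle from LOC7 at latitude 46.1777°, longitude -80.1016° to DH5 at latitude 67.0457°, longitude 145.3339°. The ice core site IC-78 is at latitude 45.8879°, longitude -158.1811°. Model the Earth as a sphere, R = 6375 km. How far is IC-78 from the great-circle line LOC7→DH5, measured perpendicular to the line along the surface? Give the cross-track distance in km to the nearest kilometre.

3501 km

δ₁₃ = central angle LOC7→IC-78 = 0.905149 rad  (haversine)
θ₁₃ = bearing LOC7→IC-78 = 300.013°,  θ₁₂ = bearing LOC7→DH5 = 341.595°
dₓₜ = R·arcsin(sin δ₁₃ · sin(θ₁₃ − θ₁₂)) = 6375·arcsin(0.78652·sin(-41.582°)) = -3501.164 km
|dₓₜ| = 3501.164 km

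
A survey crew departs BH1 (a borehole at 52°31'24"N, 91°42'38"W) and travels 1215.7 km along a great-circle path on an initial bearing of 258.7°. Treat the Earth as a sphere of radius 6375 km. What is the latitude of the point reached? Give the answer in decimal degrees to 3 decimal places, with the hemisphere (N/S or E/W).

49.167°N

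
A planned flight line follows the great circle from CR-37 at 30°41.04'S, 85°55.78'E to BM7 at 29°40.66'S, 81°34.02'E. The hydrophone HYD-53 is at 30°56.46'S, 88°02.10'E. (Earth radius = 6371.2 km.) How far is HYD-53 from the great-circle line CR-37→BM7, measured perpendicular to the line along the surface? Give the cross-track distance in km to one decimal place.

18.4 km

CR-37: φ = -30.68400°, λ = +85.92967°
BM7: φ = -29.67767°, λ = +81.56700°
HYD-53: φ = -30.94100°, λ = +88.03500°
δ₁₃ = central angle CR-37→HYD-53 = 0.031875 rad  (haversine)
θ₁₃ = bearing CR-37→HYD-53 = 98.628°,  θ₁₂ = bearing CR-37→BM7 = 283.837°
dₓₜ = R·arcsin(sin δ₁₃ · sin(θ₁₃ − θ₁₂)) = 6371.2·arcsin(0.03187·sin(-185.209°)) = 18.434 km
|dₓₜ| = 18.434 km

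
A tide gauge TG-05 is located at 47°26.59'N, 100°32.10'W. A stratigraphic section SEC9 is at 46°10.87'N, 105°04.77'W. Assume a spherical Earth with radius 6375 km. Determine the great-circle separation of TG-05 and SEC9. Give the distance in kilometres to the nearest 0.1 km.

373.4 km

TG-05: φ = +47.44317°, λ = -100.53500°
SEC9: φ = +46.18117°, λ = -105.07950°
Δφ = -1.2620°,  Δλ = -4.5445°
a = sin²(Δφ/2) + cos φ₁ cos φ₂ sin²(Δλ/2) = 0.000857
c = 2·arcsin(√a) = 0.058571 rad = 3.3558°
d = R·c = 6375 × 0.058571 = 373.4 km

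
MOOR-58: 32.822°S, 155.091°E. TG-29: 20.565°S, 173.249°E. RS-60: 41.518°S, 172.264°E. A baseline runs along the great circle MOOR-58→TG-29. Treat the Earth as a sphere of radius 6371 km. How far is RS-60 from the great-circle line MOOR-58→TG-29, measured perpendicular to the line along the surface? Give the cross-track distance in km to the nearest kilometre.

δ₁₃ = central angle MOOR-58→RS-60 = 0.282174 rad  (haversine)
θ₁₃ = bearing MOOR-58→RS-60 = 127.443°,  θ₁₂ = bearing MOOR-58→TG-29 = 57.341°
dₓₜ = R·arcsin(sin δ₁₃ · sin(θ₁₃ − θ₁₂)) = 6371·arcsin(0.27844·sin(70.102°)) = 1687.730 km
|dₓₜ| = 1687.730 km

1688 km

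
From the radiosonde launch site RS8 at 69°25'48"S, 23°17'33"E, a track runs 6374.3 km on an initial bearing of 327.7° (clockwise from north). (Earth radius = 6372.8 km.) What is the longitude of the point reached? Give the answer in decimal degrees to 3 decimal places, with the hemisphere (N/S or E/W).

RS8: φ = -69.43000°, λ = +23.29250°
δ = d/R = 6374.3/6372.8 = 1.000235 rad
φ₂ = arcsin(sin φ₁ cos δ + cos φ₁ sin δ cos θ)
   = arcsin(-0.93624·0.54010 + 0.35135·0.84160·0.84526) = -14.81672°
λ₂ = λ₁ + atan2(sin θ sin δ cos φ₁, cos δ − sin φ₁ sin φ₂) = -4.42922°

4.429°W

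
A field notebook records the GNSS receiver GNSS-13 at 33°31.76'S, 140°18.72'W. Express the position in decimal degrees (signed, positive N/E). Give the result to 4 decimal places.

lat: 33.5293° S → -33.5293°
lon: 140.3120° W → -140.3120°

-33.5293°, -140.3120°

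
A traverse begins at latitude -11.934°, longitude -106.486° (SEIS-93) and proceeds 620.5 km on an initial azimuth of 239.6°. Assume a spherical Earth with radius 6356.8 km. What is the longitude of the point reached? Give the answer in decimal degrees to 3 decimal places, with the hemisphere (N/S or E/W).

δ = d/R = 620.5/6356.8 = 0.097612 rad
φ₂ = arcsin(sin φ₁ cos δ + cos φ₁ sin δ cos θ)
   = arcsin(-0.20678·0.99524 + 0.97839·0.09746·-0.50603) = -14.71737°
λ₂ = λ₁ + atan2(sin θ sin δ cos φ₁, cos δ − sin φ₁ sin φ₂) = -111.47184°

111.472°W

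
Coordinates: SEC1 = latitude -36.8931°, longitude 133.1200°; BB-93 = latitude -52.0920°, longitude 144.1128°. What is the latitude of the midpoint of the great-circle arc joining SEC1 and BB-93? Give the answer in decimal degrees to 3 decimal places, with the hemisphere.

Bx = cos φ₂ cos Δλ = 0.603122,  By = cos φ₂ sin Δλ = 0.117156
φₘ = atan2(sin φ₁ + sin φ₂, √((cos φ₁ + Bx)² + By²)) = -44.62228°
λₘ = λ₁ + atan2(By, cos φ₁ + Bx) = 137.89377°

44.622°S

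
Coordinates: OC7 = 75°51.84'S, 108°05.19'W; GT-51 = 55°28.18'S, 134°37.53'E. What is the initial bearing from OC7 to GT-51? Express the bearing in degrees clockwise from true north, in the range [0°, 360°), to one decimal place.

228.0°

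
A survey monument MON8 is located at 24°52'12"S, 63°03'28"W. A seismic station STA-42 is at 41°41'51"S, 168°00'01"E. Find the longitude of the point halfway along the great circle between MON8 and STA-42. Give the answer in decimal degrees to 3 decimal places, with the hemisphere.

MON8: φ = -24.87000°, λ = -63.05778°
STA-42: φ = -41.69750°, λ = +168.00028°
Bx = cos φ₂ cos Δλ = -0.469305,  By = cos φ₂ sin Δλ = -0.580745
φₘ = atan2(sin φ₁ + sin φ₂, √((cos φ₁ + Bx)² + By²)) = -56.18097°
λₘ = λ₁ + atan2(By, cos φ₁ + Bx) = -116.03659°

116.037°W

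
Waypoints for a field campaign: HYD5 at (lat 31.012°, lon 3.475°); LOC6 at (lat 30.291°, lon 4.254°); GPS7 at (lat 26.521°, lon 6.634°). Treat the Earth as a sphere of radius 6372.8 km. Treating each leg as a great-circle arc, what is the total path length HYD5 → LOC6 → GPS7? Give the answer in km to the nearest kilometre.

589 km

HYD5→LOC6: c = 0.017180 rad, d = 109.49 km
LOC6→GPS7: c = 0.075256 rad, d = 479.59 km
Total = 109.49 + 479.59 = 589.08 km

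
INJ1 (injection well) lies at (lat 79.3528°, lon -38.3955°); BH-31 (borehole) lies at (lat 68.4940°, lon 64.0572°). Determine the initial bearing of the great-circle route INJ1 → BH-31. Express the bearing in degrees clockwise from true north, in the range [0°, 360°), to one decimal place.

55.1°

Δλ = 102.4527°
y = sin Δλ · cos φ₂ = 0.357974
x = cos φ₁ sin φ₂ − sin φ₁ cos φ₂ cos Δλ = 0.249588
θ = atan2(y, x) = 55.1149° → 55.1149° (mod 360°)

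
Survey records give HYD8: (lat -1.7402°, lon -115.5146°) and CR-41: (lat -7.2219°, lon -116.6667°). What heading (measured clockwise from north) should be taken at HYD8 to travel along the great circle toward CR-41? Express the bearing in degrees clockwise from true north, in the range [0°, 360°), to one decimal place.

Δλ = -1.1521°
y = sin Δλ · cos φ₂ = -0.019947
x = cos φ₁ sin φ₂ − sin φ₁ cos φ₂ cos Δλ = -0.095534
θ = atan2(y, x) = -168.2063° → 191.7937° (mod 360°)

191.8°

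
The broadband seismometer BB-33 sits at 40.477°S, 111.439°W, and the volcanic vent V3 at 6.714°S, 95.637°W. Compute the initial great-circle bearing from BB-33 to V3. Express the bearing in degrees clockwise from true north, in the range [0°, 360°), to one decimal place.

Δλ = 15.8020°
y = sin Δλ · cos φ₂ = 0.270446
x = cos φ₁ sin φ₂ − sin φ₁ cos φ₂ cos Δλ = 0.531395
θ = atan2(y, x) = 26.9732° → 26.9732° (mod 360°)

27.0°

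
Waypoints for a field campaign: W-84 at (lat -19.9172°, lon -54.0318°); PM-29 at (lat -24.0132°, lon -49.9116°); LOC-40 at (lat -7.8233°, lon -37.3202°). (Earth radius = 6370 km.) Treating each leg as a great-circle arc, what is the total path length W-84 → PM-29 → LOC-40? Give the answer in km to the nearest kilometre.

W-84→PM-29: c = 0.097751 rad, d = 622.67 km
PM-29→LOC-40: c = 0.352309 rad, d = 2244.21 km
Total = 622.67 + 2244.21 = 2866.88 km

2867 km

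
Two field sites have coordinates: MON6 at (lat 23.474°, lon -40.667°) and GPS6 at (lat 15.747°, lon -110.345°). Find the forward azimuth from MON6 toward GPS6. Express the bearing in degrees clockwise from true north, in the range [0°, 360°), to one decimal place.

277.3°

Δλ = -69.6780°
y = sin Δλ · cos φ₂ = -0.902561
x = cos φ₁ sin φ₂ − sin φ₁ cos φ₂ cos Δλ = 0.115783
θ = atan2(y, x) = -82.6899° → 277.3101° (mod 360°)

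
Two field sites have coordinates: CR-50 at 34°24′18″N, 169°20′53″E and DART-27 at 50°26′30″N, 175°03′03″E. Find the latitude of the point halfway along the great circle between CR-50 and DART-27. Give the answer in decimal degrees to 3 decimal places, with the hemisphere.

CR-50: φ = +34.40500°, λ = +169.34806°
DART-27: φ = +50.44167°, λ = +175.05083°
Bx = cos φ₂ cos Δλ = 0.633711,  By = cos φ₂ sin Δλ = 0.063284
φₘ = atan2(sin φ₁ + sin φ₂, √((cos φ₁ + Bx)² + By²)) = 42.45810°
λₘ = λ₁ + atan2(By, cos φ₁ + Bx) = 171.83207°

42.458°N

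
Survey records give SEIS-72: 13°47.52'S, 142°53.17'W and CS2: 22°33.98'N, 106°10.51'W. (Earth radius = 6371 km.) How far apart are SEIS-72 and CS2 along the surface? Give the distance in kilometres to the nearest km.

5686 km

SEIS-72: φ = -13.79200°, λ = -142.88617°
CS2: φ = +22.56633°, λ = -106.17517°
Δφ = 36.3583°,  Δλ = 36.7110°
a = sin²(Δφ/2) + cos φ₁ cos φ₂ sin²(Δλ/2) = 0.186274
c = 2·arcsin(√a) = 0.892519 rad = 51.1376°
d = R·c = 6371 × 0.892519 = 5686.2 km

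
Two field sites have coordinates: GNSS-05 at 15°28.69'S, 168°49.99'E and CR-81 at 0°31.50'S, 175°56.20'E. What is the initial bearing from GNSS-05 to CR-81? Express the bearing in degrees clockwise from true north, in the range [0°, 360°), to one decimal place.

25.8°

GNSS-05: φ = -15.47817°, λ = +168.83317°
CR-81: φ = -0.52500°, λ = +175.93667°
Δλ = 7.1035°
y = sin Δλ · cos φ₂ = 0.123657
x = cos φ₁ sin φ₂ − sin φ₁ cos φ₂ cos Δλ = 0.255981
θ = atan2(y, x) = 25.7838° → 25.7838° (mod 360°)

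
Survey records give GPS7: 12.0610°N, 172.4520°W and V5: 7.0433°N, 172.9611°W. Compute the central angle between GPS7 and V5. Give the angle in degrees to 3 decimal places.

5.043°

Δφ = -5.0177°,  Δλ = -0.5091°
a = sin²(Δφ/2) + cos φ₁ cos φ₂ sin²(Δλ/2) = 0.001935
c = 2·arcsin(√a) = 0.088012 rad = 5.0427°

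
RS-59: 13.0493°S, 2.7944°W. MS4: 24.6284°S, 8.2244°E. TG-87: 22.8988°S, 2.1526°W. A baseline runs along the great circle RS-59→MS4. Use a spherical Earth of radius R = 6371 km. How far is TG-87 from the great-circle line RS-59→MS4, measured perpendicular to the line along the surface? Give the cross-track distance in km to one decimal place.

δ₁₃ = central angle RS-59→TG-87 = 0.172235 rad  (haversine)
θ₁₃ = bearing RS-59→TG-87 = 176.548°,  θ₁₂ = bearing RS-59→MS4 = 139.649°
dₓₜ = R·arcsin(sin δ₁₃ · sin(θ₁₃ − θ₁₂)) = 6371·arcsin(0.17138·sin(36.899°)) = 656.742 km
|dₓₜ| = 656.742 km

656.7 km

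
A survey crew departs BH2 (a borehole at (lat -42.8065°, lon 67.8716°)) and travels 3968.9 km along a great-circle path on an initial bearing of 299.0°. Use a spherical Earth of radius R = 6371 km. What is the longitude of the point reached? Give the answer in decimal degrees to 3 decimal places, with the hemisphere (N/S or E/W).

34.947°E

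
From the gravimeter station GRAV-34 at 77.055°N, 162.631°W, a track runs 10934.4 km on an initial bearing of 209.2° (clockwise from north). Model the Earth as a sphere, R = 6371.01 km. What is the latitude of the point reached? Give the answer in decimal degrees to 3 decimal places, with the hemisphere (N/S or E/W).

19.558°S

δ = d/R = 10934.4/6371.01 = 1.716274 rad
φ₂ = arcsin(sin φ₁ cos δ + cos φ₁ sin δ cos θ)
   = arcsin(0.97459·-0.14497 + 0.22402·0.98944·-0.87292) = -19.55816°
λ₂ = λ₁ + atan2(sin θ sin δ cos φ₁, cos δ − sin φ₁ sin φ₂) = 166.55433°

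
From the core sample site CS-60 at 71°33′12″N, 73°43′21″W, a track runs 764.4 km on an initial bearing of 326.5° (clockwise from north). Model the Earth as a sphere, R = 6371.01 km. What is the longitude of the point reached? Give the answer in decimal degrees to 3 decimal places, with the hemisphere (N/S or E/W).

90.475°W

CS-60: φ = +71.55333°, λ = -73.72250°
δ = d/R = 764.4/6371.01 = 0.119981 rad
φ₂ = arcsin(sin φ₁ cos δ + cos φ₁ sin δ cos θ)
   = arcsin(0.94862·0.99281 + 0.31642·0.11969·0.83389) = 76.75047°
λ₂ = λ₁ + atan2(sin θ sin δ cos φ₁, cos δ − sin φ₁ sin φ₂) = -90.47531°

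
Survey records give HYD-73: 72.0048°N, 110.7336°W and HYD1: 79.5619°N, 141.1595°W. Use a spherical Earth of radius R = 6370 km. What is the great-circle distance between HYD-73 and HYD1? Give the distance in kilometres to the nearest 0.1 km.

Δφ = 7.5571°,  Δλ = -30.4259°
a = sin²(Δφ/2) + cos φ₁ cos φ₂ sin²(Δλ/2) = 0.008197
c = 2·arcsin(√a) = 0.181322 rad = 10.3890°
d = R·c = 6370 × 0.181322 = 1155.0 km

1155.0 km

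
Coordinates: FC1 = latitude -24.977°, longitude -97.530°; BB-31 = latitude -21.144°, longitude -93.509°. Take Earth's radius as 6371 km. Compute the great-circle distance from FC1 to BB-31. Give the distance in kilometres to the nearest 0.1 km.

Δφ = 3.8330°,  Δλ = 4.0210°
a = sin²(Δφ/2) + cos φ₁ cos φ₂ sin²(Δλ/2) = 0.002159
c = 2·arcsin(√a) = 0.092964 rad = 5.3264°
d = R·c = 6371 × 0.092964 = 592.3 km

592.3 km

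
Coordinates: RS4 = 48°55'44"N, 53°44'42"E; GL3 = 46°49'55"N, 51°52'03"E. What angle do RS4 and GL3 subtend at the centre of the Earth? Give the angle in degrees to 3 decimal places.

RS4: φ = +48.92889°, λ = +53.74500°
GL3: φ = +46.83194°, λ = +51.86750°
Δφ = -2.0969°,  Δλ = -1.8775°
a = sin²(Δφ/2) + cos φ₁ cos φ₂ sin²(Δλ/2) = 0.000455
c = 2·arcsin(√a) = 0.042687 rad = 2.4458°

2.446°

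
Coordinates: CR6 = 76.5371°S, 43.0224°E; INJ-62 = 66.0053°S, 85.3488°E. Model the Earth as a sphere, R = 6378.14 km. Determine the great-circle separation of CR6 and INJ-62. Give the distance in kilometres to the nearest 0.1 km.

1844.5 km

Δφ = 10.5318°,  Δλ = 42.3264°
a = sin²(Δφ/2) + cos φ₁ cos φ₂ sin²(Δλ/2) = 0.020763
c = 2·arcsin(√a) = 0.289195 rad = 16.5696°
d = R·c = 6378.14 × 0.289195 = 1844.5 km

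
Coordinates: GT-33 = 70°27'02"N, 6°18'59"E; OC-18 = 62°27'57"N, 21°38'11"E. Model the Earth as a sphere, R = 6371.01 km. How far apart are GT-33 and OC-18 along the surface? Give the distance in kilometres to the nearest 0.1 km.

GT-33: φ = +70.45056°, λ = +6.31639°
OC-18: φ = +62.46583°, λ = +21.63639°
Δφ = -7.9847°,  Δλ = 15.3200°
a = sin²(Δφ/2) + cos φ₁ cos φ₂ sin²(Δλ/2) = 0.007596
c = 2·arcsin(√a) = 0.174529 rad = 9.9998°
d = R·c = 6371.01 × 0.174529 = 1111.9 km

1111.9 km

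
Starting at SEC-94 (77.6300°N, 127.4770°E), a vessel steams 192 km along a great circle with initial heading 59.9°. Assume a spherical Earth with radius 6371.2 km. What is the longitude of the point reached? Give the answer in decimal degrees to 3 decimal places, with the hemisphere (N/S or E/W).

134.926°E

δ = d/R = 192/6371.2 = 0.030136 rad
φ₂ = arcsin(sin φ₁ cos δ + cos φ₁ sin δ cos θ)
   = arcsin(0.97678·0.99955 + 0.21422·0.03013·0.50151) = 78.40085°
λ₂ = λ₁ + atan2(sin θ sin δ cos φ₁, cos δ − sin φ₁ sin φ₂) = 134.92638°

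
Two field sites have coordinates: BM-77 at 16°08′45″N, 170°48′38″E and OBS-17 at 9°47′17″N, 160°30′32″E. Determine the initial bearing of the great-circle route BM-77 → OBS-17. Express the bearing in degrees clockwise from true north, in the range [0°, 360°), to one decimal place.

238.9°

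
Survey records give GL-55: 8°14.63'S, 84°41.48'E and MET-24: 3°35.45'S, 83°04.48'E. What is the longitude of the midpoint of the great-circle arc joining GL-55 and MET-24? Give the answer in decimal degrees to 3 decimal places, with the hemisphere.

83.880°E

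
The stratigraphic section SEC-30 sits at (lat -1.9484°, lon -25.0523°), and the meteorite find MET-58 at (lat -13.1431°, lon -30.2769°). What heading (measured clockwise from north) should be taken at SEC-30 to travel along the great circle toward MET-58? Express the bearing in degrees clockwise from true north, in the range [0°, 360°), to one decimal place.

Δλ = -5.2246°
y = sin Δλ · cos φ₂ = -0.088675
x = cos φ₁ sin φ₂ − sin φ₁ cos φ₂ cos Δλ = -0.194281
θ = atan2(y, x) = -155.4668° → 204.5332° (mod 360°)

204.5°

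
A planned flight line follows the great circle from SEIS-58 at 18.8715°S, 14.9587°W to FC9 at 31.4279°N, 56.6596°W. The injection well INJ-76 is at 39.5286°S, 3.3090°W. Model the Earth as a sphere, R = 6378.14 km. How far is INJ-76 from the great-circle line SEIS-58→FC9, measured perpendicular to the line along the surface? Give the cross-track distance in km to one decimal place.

δ₁₃ = central angle SEIS-58→INJ-76 = 0.400993 rad  (haversine)
θ₁₃ = bearing SEIS-58→INJ-76 = 156.483°,  θ₁₂ = bearing SEIS-58→FC9 = 320.939°
dₓₜ = R·arcsin(sin δ₁₃ · sin(θ₁₃ − θ₁₂)) = 6378.14·arcsin(0.39033·sin(-164.456°)) = -668.401 km
|dₓₜ| = 668.401 km

668.4 km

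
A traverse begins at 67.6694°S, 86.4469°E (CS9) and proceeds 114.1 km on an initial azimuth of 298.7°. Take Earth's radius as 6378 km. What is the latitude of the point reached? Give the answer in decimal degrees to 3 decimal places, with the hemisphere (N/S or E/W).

δ = d/R = 114.1/6378 = 0.017890 rad
φ₂ = arcsin(sin φ₁ cos δ + cos φ₁ sin δ cos θ)
   = arcsin(-0.92501·0.99984 + 0.37995·0.01789·0.48022) = -67.16038°
λ₂ = λ₁ + atan2(sin θ sin δ cos φ₁, cos δ − sin φ₁ sin φ₂) = 84.13010°

67.160°S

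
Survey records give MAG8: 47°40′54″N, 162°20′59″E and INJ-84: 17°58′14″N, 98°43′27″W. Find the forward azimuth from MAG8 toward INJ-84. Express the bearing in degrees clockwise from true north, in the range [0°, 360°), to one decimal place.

71.4°

MAG8: φ = +47.68167°, λ = +162.34972°
INJ-84: φ = +17.97056°, λ = -98.72417°
Δλ = 98.9261°
y = sin Δλ · cos φ₂ = 0.939695
x = cos φ₁ sin φ₂ − sin φ₁ cos φ₂ cos Δλ = 0.316848
θ = atan2(y, x) = 71.3669° → 71.3669° (mod 360°)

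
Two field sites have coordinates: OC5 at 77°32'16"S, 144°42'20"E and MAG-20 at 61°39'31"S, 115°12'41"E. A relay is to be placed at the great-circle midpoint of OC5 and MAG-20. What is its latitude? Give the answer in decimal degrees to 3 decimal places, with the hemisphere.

70.129°S

OC5: φ = -77.53778°, λ = +144.70556°
MAG-20: φ = -61.65861°, λ = +115.21139°
Bx = cos φ₂ cos Δλ = 0.413203,  By = cos φ₂ sin Δλ = -0.233723
φₘ = atan2(sin φ₁ + sin φ₂, √((cos φ₁ + Bx)² + By²)) = -70.12870°
λₘ = λ₁ + atan2(By, cos φ₁ + Bx) = 124.32150°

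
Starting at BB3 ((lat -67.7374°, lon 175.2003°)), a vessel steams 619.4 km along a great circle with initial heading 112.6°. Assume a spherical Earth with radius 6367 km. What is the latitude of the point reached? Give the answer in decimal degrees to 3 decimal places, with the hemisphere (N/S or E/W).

δ = d/R = 619.4/6367 = 0.097283 rad
φ₂ = arcsin(sin φ₁ cos δ + cos φ₁ sin δ cos θ)
   = arcsin(-0.92546·0.99527 + 0.37885·0.09713·-0.38430) = -69.26414°
λ₂ = λ₁ + atan2(sin θ sin δ cos φ₁, cos δ − sin φ₁ sin φ₂) = -170.12892°

69.264°S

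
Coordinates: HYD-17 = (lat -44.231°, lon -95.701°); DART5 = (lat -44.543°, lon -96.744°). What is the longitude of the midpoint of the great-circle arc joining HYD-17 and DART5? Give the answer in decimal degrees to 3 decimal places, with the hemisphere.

96.221°W

Bx = cos φ₂ cos Δλ = 0.712606,  By = cos φ₂ sin Δλ = -0.012974
φₘ = atan2(sin φ₁ + sin φ₂, √((cos φ₁ + Bx)² + By²)) = -44.38819°
λₘ = λ₁ + atan2(By, cos φ₁ + Bx) = -96.22111°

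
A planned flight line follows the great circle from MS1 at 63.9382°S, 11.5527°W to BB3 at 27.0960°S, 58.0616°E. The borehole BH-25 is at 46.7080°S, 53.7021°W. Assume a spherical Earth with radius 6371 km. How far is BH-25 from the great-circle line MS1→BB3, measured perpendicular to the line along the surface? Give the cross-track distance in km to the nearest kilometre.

δ₁₃ = central angle MS1→BH-25 = 0.500766 rad  (haversine)
θ₁₃ = bearing MS1→BH-25 = 286.570°,  θ₁₂ = bearing MS1→BB3 = 84.629°
dₓₜ = R·arcsin(sin δ₁₃ · sin(θ₁₃ − θ₁₂)) = 6371·arcsin(0.48010·sin(201.941°)) = -1149.111 km
|dₓₜ| = 1149.111 km

1149 km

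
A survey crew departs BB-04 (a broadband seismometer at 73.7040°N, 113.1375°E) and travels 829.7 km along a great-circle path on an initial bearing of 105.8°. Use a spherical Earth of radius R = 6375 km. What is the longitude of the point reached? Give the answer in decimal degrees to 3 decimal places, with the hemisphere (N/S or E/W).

δ = d/R = 829.7/6375 = 0.130149 rad
φ₂ = arcsin(sin φ₁ cos δ + cos φ₁ sin δ cos θ)
   = arcsin(0.95982·0.99154 + 0.28060·0.12978·-0.27228) = 70.35465°
λ₂ = λ₁ + atan2(sin θ sin δ cos φ₁, cos δ − sin φ₁ sin φ₂) = 134.94222°

134.942°E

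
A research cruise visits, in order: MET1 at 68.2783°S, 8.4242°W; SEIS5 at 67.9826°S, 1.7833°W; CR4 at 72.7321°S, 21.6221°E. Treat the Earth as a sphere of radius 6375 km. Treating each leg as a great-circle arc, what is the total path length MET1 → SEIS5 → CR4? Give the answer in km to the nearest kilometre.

1290 km

MET1→SEIS5: c = 0.043460 rad, d = 277.06 km
SEIS5→CR4: c = 0.158851 rad, d = 1012.68 km
Total = 277.06 + 1012.68 = 1289.73 km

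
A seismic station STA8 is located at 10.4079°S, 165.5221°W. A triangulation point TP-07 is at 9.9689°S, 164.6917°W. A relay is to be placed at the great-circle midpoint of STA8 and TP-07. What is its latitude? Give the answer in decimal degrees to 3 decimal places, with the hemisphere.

10.189°S

Bx = cos φ₂ cos Δλ = 0.984798,  By = cos φ₂ sin Δλ = 0.014274
φₘ = atan2(sin φ₁ + sin φ₂, √((cos φ₁ + Bx)² + By²)) = -10.18866°
λₘ = λ₁ + atan2(By, cos φ₁ + Bx) = -165.10661°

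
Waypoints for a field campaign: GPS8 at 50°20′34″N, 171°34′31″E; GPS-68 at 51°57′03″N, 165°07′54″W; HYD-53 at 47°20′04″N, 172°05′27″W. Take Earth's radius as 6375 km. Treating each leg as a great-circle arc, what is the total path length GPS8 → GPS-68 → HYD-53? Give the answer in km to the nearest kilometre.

GPS8: φ = +50.34278°, λ = +171.57528°
GPS-68: φ = +51.95083°, λ = -165.13167°
HYD-53: φ = +47.33444°, λ = -172.09083°
GPS8→GPS-68: c = 0.255462 rad, d = 1628.57 km
GPS-68→HYD-53: c = 0.112500 rad, d = 717.19 km
Total = 1628.57 + 717.19 = 2345.76 km

2346 km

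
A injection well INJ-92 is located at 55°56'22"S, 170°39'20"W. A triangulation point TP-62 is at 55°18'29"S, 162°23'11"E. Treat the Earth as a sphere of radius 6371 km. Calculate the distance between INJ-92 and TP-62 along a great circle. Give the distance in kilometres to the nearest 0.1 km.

INJ-92: φ = -55.93944°, λ = -170.65556°
TP-62: φ = -55.30806°, λ = +162.38639°
Δφ = 0.6314°,  Δλ = -26.9581°
a = sin²(Δφ/2) + cos φ₁ cos φ₂ sin²(Δλ/2) = 0.017349
c = 2·arcsin(√a) = 0.264202 rad = 15.1377°
d = R·c = 6371 × 0.264202 = 1683.2 km

1683.2 km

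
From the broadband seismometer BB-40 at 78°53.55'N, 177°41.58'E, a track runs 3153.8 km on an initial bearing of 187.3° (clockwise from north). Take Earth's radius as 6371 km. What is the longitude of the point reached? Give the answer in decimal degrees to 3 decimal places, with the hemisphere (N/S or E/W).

172.236°E

BB-40: φ = +78.89250°, λ = +177.69300°
δ = d/R = 3153.8/6371 = 0.495024 rad
φ₂ = arcsin(sin φ₁ cos δ + cos φ₁ sin δ cos θ)
   = arcsin(0.98127·0.87996 + 0.19265·0.47505·-0.99189) = 50.59660°
λ₂ = λ₁ + atan2(sin θ sin δ cos φ₁, cos δ − sin φ₁ sin φ₂) = 172.23636°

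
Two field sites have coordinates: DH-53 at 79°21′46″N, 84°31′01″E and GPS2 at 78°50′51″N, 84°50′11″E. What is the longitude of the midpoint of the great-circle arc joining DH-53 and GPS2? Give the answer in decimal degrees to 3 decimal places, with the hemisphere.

DH-53: φ = +79.36278°, λ = +84.51694°
GPS2: φ = +78.84750°, λ = +84.83639°
Bx = cos φ₂ cos Δλ = 0.193418,  By = cos φ₂ sin Δλ = 0.001078
φₘ = atan2(sin φ₁ + sin φ₂, √((cos φ₁ + Bx)² + By²)) = 79.10518°
λₘ = λ₁ + atan2(By, cos φ₁ + Bx) = 84.68040°

84.680°E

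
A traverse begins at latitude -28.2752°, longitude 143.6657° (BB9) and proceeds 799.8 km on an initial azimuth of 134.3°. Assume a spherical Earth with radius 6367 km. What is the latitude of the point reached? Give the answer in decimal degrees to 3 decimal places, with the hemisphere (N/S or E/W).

δ = d/R = 799.8/6367 = 0.125616 rad
φ₂ = arcsin(sin φ₁ cos δ + cos φ₁ sin δ cos θ)
   = arcsin(-0.47371·0.99212 + 0.88068·0.12529·-0.69842) = -33.16390°
λ₂ = λ₁ + atan2(sin θ sin δ cos φ₁, cos δ − sin φ₁ sin φ₂) = 149.81471°

33.164°S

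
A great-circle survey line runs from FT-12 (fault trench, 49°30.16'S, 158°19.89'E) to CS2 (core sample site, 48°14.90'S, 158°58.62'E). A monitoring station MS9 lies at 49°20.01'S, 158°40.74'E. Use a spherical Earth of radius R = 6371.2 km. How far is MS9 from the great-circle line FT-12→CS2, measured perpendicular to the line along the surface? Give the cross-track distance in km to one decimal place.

17.7 km

FT-12: φ = -49.50267°, λ = +158.33150°
CS2: φ = -48.24833°, λ = +158.97700°
MS9: φ = -49.33350°, λ = +158.67900°
δ₁₃ = central angle FT-12→MS9 = 0.004928 rad  (haversine)
θ₁₃ = bearing FT-12→MS9 = 53.324°,  θ₁₂ = bearing FT-12→CS2 = 18.943°
dₓₜ = R·arcsin(sin δ₁₃ · sin(θ₁₃ − θ₁₂)) = 6371.2·arcsin(0.00493·sin(34.381°)) = 17.729 km
|dₓₜ| = 17.729 km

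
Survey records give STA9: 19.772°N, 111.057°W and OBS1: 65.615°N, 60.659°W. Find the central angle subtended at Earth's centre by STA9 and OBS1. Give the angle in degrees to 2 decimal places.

56.24°

Δφ = 45.8430°,  Δλ = 50.3980°
a = sin²(Δφ/2) + cos φ₁ cos φ₂ sin²(Δλ/2) = 0.222116
c = 2·arcsin(√a) = 0.981511 rad = 56.2364°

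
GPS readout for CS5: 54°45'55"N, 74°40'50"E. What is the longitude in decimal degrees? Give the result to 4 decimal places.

74° + 40′/60 + 50″/3600 = 74 + 0.66667 + 0.01389 = 74.6806°

74.6806°E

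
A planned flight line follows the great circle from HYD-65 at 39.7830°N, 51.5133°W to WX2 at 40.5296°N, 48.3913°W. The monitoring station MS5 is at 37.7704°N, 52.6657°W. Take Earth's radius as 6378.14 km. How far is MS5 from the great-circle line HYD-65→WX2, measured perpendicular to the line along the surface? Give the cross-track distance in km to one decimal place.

180.0 km

δ₁₃ = central angle HYD-65→MS5 = 0.038466 rad  (haversine)
θ₁₃ = bearing HYD-65→MS5 = 204.418°,  θ₁₂ = bearing HYD-65→WX2 = 71.623°
dₓₜ = R·arcsin(sin δ₁₃ · sin(θ₁₃ − θ₁₂)) = 6378.14·arcsin(0.03846·sin(132.795°)) = 180.009 km
|dₓₜ| = 180.009 km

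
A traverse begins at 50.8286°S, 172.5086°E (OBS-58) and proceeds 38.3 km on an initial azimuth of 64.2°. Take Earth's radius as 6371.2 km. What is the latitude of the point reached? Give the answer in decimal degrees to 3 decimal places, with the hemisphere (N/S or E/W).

δ = d/R = 38.3/6371.2 = 0.006011 rad
φ₂ = arcsin(sin φ₁ cos δ + cos φ₁ sin δ cos θ)
   = arcsin(-0.77526·0.99998 + 0.63164·0.00601·0.43523) = -50.67767°
λ₂ = λ₁ + atan2(sin θ sin δ cos φ₁, cos δ − sin φ₁ sin φ₂) = 172.99796°

50.678°S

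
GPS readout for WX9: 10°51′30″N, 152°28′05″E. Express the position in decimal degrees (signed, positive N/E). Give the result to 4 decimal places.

+10.8583°, +152.4681°

lat: 10.8583° N → +10.8583°
lon: 152.4681° E → +152.4681°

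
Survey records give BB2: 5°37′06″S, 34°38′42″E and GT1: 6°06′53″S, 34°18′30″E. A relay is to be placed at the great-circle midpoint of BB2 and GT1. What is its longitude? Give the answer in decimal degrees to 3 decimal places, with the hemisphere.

34.477°E

BB2: φ = -5.61833°, λ = +34.64500°
GT1: φ = -6.11472°, λ = +34.30833°
Bx = cos φ₂ cos Δλ = 0.994293,  By = cos φ₂ sin Δλ = -0.005842
φₘ = atan2(sin φ₁ + sin φ₂, √((cos φ₁ + Bx)² + By²)) = -5.86655°
λₘ = λ₁ + atan2(By, cos φ₁ + Bx) = 34.47674°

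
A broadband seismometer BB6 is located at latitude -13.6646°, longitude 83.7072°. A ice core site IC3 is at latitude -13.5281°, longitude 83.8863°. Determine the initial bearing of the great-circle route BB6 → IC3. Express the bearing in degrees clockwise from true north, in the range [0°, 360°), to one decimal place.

Δλ = 0.1791°
y = sin Δλ · cos φ₂ = 0.003039
x = cos φ₁ sin φ₂ − sin φ₁ cos φ₂ cos Δλ = 0.002381
θ = atan2(y, x) = 51.9204° → 51.9204° (mod 360°)

51.9°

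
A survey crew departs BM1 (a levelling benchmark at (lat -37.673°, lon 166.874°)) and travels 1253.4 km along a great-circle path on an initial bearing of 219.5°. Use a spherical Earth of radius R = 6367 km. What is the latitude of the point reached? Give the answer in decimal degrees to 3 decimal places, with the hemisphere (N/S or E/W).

δ = d/R = 1253.4/6367 = 0.196859 rad
φ₂ = arcsin(sin φ₁ cos δ + cos φ₁ sin δ cos θ)
   = arcsin(-0.61115·0.98069 + 0.79151·0.19559·-0.77162) = -45.95604°
λ₂ = λ₁ + atan2(sin θ sin δ cos φ₁, cos δ − sin φ₁ sin φ₂) = 156.56518°

45.956°S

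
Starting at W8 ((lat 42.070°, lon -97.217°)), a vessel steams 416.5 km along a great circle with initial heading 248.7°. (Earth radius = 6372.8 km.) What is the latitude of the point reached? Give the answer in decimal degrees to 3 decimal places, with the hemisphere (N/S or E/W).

40.617°N

δ = d/R = 416.5/6372.8 = 0.065356 rad
φ₂ = arcsin(sin φ₁ cos δ + cos φ₁ sin δ cos θ)
   = arcsin(0.67004·0.99787 + 0.74233·0.06531·-0.36325) = 40.61680°
λ₂ = λ₁ + atan2(sin θ sin δ cos φ₁, cos δ − sin φ₁ sin φ₂) = -101.81478°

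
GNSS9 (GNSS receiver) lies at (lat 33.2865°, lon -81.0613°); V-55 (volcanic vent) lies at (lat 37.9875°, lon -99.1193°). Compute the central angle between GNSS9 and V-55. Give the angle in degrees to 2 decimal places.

Δφ = 4.7010°,  Δλ = -18.0580°
a = sin²(Δφ/2) + cos φ₁ cos φ₂ sin²(Δλ/2) = 0.017908
c = 2·arcsin(√a) = 0.268448 rad = 15.3809°

15.38°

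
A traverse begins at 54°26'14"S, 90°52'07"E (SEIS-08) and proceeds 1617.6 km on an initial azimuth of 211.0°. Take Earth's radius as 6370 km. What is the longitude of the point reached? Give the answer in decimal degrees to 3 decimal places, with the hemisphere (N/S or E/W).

SEIS-08: φ = -54.43722°, λ = +90.86861°
δ = d/R = 1617.6/6370 = 0.253940 rad
φ₂ = arcsin(sin φ₁ cos δ + cos φ₁ sin δ cos θ)
   = arcsin(-0.81348·0.96793 + 0.58159·0.25122·-0.85717) = -65.87132°
λ₂ = λ₁ + atan2(sin θ sin δ cos φ₁, cos δ − sin φ₁ sin φ₂) = 72.41625°

72.416°E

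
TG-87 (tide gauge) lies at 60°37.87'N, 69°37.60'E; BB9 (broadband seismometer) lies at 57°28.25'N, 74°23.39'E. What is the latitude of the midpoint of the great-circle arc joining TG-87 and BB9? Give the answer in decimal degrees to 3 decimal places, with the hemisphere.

59.073°N

TG-87: φ = +60.63117°, λ = +69.62667°
BB9: φ = +57.47083°, λ = +74.38983°
Bx = cos φ₂ cos Δλ = 0.535872,  By = cos φ₂ sin Δλ = 0.044652
φₘ = atan2(sin φ₁ + sin φ₂, √((cos φ₁ + Bx)² + By²)) = 59.07279°
λₘ = λ₁ + atan2(By, cos φ₁ + Bx) = 72.11787°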